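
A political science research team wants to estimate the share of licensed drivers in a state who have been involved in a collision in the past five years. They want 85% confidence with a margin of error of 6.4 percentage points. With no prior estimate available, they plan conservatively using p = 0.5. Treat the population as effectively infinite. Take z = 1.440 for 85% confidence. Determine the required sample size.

127

With p = 0.5, p(1−p) = 0.25.
n = z²·p(1−p)/E² = 1.440² × 0.2500 / 0.064² = 2.0736 × 0.2500 / 0.004096 ≈ 126.56.
Rounding up gives n = 127.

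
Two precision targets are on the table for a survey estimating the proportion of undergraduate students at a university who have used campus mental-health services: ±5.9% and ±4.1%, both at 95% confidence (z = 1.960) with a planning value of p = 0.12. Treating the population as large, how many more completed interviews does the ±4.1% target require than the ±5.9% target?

125

At ±5.9%: n = 1.960² × 0.1056 / 0.059² ≈ 116.54 → 117.
At ±4.1%: n = 1.960² × 0.1056 / 0.041² ≈ 241.33 → 242.
Additional respondents: 242 − 117 = 125.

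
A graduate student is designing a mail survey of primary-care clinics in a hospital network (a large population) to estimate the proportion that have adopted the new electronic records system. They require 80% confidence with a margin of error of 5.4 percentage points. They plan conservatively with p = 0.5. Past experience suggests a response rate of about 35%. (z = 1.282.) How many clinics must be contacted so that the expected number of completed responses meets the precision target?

403

Completed interviews needed: n₀ = 1.282² × 0.2500 / 0.054² ≈ 140.91 → 141.
At a 35% response rate, contacts needed = 141 / 0.35 ≈ 402.86 → 403.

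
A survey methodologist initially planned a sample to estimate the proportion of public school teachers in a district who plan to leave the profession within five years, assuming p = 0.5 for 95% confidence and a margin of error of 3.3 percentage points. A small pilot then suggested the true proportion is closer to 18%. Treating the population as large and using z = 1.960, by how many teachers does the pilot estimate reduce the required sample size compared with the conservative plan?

Conservative (p = 0.5): n = 1.960² × 0.25 / 0.033² ≈ 881.91 → 882.
Using p = 0.18: p(1−p) = 0.1476, so n = 1.960² × 0.1476 / 0.033² ≈ 520.68 → 521.
Reduction: 882 − 521 = 361.

361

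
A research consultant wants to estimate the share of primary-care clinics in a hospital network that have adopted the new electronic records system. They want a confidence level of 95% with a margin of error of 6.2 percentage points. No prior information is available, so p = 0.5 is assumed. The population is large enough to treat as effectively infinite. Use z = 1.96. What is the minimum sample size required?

250

With p = 0.5, p(1−p) = 0.25.
n = z²·p(1−p)/E² = 1.96² × 0.2500 / 0.062² = 3.8416 × 0.2500 / 0.003844 ≈ 249.84.
Rounding up gives n = 250.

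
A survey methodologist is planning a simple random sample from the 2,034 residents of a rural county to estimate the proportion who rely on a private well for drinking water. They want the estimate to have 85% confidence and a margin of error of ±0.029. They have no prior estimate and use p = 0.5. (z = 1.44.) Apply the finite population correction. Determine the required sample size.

474

Unadjusted: n₀ = 1.44² × 0.50 × 0.50 / 0.029² ≈ 616.41, so n₀ = 617.
Finite population correction with N = 2,034: n = n₀ / (1 + (n₀−1)/N) = 617 / (1 + 616/2034) = 617 / 1.3029 ≈ 473.58.
Rounding up, n = 474.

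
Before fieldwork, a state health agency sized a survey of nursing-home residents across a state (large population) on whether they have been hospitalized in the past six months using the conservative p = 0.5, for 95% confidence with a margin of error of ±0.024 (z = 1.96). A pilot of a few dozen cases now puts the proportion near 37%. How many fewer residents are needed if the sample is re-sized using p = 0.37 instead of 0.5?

113

Conservative (p = 0.5): n = 1.96² × 0.25 / 0.024² ≈ 1667.36 → 1668.
Using p = 0.37: p(1−p) = 0.2331, so n = 1.96² × 0.2331 / 0.024² ≈ 1554.65 → 1555.
Reduction: 1668 − 1555 = 113.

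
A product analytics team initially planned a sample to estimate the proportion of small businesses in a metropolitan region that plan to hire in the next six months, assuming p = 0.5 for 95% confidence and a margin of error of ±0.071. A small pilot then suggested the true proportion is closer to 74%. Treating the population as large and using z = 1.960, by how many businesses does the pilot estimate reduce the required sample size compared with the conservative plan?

Conservative (p = 0.5): n = 1.960² × 0.25 / 0.071² ≈ 190.52 → 191.
Using p = 0.74: p(1−p) = 0.1924, so n = 1.960² × 0.1924 / 0.071² ≈ 146.62 → 147.
Reduction: 191 − 147 = 44.

44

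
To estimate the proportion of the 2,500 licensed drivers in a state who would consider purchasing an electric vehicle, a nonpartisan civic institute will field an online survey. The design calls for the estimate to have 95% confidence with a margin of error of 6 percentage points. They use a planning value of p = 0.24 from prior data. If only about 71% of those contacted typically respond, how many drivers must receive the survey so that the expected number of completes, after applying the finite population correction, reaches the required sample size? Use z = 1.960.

Completed interviews needed (unadjusted): n₀ = 1.960² × 0.1824 / 0.060² ≈ 194.64 → 195.
FPC for N = 2,500: n = 195 / (1 + 194/2500) = 195 / 1.0776 ≈ 180.96 → 181.
At a 71% response rate, contacts needed = 181 / 0.71 ≈ 254.93 → 255.

255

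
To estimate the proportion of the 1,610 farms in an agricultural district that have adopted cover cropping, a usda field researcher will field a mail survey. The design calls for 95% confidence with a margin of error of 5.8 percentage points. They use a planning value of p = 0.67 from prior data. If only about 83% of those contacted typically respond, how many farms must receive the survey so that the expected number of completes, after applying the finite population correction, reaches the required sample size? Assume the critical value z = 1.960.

Completed interviews needed (unadjusted): n₀ = 1.960² × 0.2211 / 0.058² ≈ 252.49 → 253.
FPC for N = 1,610: n = 253 / (1 + 252/1610) = 253 / 1.1565 ≈ 218.76 → 219.
At an 83% response rate, contacts needed = 219 / 0.83 ≈ 263.86 → 264.

264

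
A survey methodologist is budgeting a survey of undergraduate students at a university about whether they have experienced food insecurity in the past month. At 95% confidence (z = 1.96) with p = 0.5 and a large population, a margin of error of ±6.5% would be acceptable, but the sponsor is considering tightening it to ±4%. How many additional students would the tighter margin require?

At ±6.5%: n = 1.96² × 0.2500 / 0.065² ≈ 227.31 → 228.
At ±4%: n = 1.96² × 0.2500 / 0.040² ≈ 600.25 → 601.
Additional respondents: 601 − 228 = 373.

373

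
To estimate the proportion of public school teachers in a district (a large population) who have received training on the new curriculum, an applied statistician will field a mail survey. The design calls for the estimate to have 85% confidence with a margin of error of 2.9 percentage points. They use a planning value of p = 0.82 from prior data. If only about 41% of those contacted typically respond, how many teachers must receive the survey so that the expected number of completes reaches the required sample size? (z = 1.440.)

Completed interviews needed: n₀ = 1.440² × 0.1476 / 0.029² ≈ 363.93 → 364.
At a 41% response rate, contacts needed = 364 / 0.41 ≈ 887.80 → 888.

888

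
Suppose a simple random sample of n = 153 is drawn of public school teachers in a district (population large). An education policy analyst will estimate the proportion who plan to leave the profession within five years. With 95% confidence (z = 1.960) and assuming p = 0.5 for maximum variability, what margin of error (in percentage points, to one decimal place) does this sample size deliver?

SE(p̂) = √[p(1−p)/n] = √[0.2500/153] = 0.04042.
E = z × SE = 1.960 × 0.04042 = 0.07923, or 7.9 percentage points.

7.9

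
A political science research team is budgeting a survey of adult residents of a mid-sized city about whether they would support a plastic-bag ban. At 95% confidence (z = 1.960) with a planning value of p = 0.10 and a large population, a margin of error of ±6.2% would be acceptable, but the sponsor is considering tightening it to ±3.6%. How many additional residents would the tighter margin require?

177

At ±6.2%: n = 1.960² × 0.0900 / 0.062² ≈ 89.94 → 90.
At ±3.6%: n = 1.960² × 0.0900 / 0.036² ≈ 266.78 → 267.
Additional respondents: 267 − 90 = 177.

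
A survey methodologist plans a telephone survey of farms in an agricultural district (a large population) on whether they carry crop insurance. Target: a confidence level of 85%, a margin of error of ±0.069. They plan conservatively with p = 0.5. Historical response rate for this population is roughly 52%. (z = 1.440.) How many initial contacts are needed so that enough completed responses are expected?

210

Completed interviews needed: n₀ = 1.440² × 0.2500 / 0.069² ≈ 108.88 → 109.
At a 52% response rate, contacts needed = 109 / 0.52 ≈ 209.62 → 210.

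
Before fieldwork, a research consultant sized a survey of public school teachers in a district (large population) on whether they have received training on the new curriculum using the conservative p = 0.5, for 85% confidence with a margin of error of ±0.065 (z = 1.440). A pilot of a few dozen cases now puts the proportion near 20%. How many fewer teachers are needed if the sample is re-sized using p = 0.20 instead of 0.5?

Conservative (p = 0.5): n = 1.440² × 0.25 / 0.065² ≈ 122.70 → 123.
Using p = 0.20: p(1−p) = 0.1600, so n = 1.440² × 0.1600 / 0.065² ≈ 78.53 → 79.
Reduction: 123 − 79 = 44.

44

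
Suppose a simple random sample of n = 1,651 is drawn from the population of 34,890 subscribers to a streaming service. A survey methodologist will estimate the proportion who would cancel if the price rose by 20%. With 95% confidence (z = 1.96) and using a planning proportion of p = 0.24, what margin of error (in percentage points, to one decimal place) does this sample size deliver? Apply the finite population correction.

Finite-population factor: (N−n)/(N−1) = (34890−1651)/(34890−1) = 0.9527.
SE(p̂) = √[p(1−p)/n · (N−n)/(N−1)] = √[0.1824/1651 × 0.9527] = 0.01026.
E = z × SE = 1.96 × 0.01026 = 0.02011 ≈ 2.0 percentage points.

2.0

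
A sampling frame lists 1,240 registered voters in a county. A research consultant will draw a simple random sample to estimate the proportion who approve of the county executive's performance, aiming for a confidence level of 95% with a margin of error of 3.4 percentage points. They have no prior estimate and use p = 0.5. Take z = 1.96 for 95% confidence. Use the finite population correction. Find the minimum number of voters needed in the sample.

498

Unadjusted: n₀ = 1.96² × 0.50 × 0.50 / 0.034² ≈ 830.80, so n₀ = 831.
Finite population correction with N = 1,240: n = n₀ / (1 + (n₀−1)/N) = 831 / (1 + 830/1240) = 831 / 1.6694 ≈ 497.80.
Rounding up, n = 498.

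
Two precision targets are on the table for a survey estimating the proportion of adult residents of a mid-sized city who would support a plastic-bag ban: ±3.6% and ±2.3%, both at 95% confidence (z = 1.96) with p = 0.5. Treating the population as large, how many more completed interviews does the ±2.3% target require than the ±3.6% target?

1074

At ±3.6%: n = 1.96² × 0.2500 / 0.036² ≈ 741.05 → 742.
At ±2.3%: n = 1.96² × 0.2500 / 0.023² ≈ 1815.50 → 1816.
Additional respondents: 1816 − 742 = 1074.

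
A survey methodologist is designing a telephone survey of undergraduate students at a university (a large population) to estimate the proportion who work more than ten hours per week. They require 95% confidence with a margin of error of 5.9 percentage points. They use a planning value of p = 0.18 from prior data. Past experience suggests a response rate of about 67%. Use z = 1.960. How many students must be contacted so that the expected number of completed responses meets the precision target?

Completed interviews needed: n₀ = 1.960² × 0.1476 / 0.059² ≈ 162.89 → 163.
At a 67% response rate, contacts needed = 163 / 0.67 ≈ 243.28 → 244.

244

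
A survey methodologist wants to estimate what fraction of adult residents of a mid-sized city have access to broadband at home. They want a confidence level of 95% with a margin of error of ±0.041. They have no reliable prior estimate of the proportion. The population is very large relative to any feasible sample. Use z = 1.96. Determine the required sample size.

572

With no prior estimate, use p = 0.5, giving p(1−p) = 0.25.
n = z²·p(1−p)/E² = 1.96² × 0.2500 / 0.041² = 3.8416 × 0.2500 / 0.001681 ≈ 571.33.
Rounding up gives n = 572.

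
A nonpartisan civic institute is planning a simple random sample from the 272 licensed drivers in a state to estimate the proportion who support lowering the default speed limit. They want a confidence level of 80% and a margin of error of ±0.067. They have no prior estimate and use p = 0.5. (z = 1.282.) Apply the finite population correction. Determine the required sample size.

Unadjusted: n₀ = 1.282² × 0.50 × 0.50 / 0.067² ≈ 91.53, so n₀ = 92.
Finite population correction with N = 272: n = n₀ / (1 + (n₀−1)/N) = 92 / (1 + 91/272) = 92 / 1.3346 ≈ 68.94.
Rounding up, n = 69.

69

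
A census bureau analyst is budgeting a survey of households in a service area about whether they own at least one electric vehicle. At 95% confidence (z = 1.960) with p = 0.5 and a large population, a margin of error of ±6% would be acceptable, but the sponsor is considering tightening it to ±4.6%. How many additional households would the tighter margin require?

At ±6%: n = 1.960² × 0.2500 / 0.060² ≈ 266.78 → 267.
At ±4.6%: n = 1.960² × 0.2500 / 0.046² ≈ 453.88 → 454.
Additional respondents: 454 − 267 = 187.

187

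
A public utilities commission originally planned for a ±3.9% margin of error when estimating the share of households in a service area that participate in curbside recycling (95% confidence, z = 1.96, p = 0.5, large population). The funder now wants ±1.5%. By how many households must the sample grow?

At ±3.9%: n = 1.96² × 0.2500 / 0.039² ≈ 631.43 → 632.
At ±1.5%: n = 1.96² × 0.2500 / 0.015² ≈ 4268.44 → 4269.
Additional respondents: 4269 − 632 = 3637.

3637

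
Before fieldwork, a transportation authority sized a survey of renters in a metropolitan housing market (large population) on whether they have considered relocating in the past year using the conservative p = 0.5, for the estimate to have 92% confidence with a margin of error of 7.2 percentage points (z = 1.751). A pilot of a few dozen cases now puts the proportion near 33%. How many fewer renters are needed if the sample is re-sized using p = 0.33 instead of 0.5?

Conservative (p = 0.5): n = 1.751² × 0.25 / 0.072² ≈ 147.86 → 148.
Using p = 0.33: p(1−p) = 0.2211, so n = 1.751² × 0.2211 / 0.072² ≈ 130.77 → 131.
Reduction: 148 − 131 = 17.

17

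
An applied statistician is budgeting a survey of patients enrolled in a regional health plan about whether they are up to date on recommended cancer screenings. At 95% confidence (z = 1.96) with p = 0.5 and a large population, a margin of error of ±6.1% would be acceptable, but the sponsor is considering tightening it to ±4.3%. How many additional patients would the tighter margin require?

At ±6.1%: n = 1.96² × 0.2500 / 0.061² ≈ 258.10 → 259.
At ±4.3%: n = 1.96² × 0.2500 / 0.043² ≈ 519.42 → 520.
Additional respondents: 520 − 259 = 261.

261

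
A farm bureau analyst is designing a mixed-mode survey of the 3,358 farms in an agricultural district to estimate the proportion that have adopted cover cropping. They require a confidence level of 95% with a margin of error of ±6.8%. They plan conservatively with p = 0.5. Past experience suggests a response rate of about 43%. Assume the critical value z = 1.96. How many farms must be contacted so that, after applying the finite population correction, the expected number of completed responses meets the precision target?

Completed interviews needed (unadjusted): n₀ = 1.96² × 0.2500 / 0.068² ≈ 207.70 → 208.
FPC for N = 3,358: n = 208 / (1 + 207/3358) = 208 / 1.0616 ≈ 195.92 → 196.
At a 43% response rate, contacts needed = 196 / 0.43 ≈ 455.81 → 456.

456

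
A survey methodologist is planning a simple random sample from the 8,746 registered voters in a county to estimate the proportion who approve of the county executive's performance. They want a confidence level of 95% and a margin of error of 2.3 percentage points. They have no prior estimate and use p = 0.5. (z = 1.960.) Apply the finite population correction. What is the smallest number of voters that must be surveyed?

1504

Unadjusted: n₀ = 1.960² × 0.50 × 0.50 / 0.023² ≈ 1815.50, so n₀ = 1816.
Finite population correction with N = 8,746: n = n₀ / (1 + (n₀−1)/N) = 1816 / (1 + 1815/8746) = 1816 / 1.2075 ≈ 1503.90.
Rounding up, n = 1504.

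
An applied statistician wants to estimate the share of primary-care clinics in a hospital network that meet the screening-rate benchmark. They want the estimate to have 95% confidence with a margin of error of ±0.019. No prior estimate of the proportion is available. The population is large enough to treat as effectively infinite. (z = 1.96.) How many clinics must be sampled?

With no prior estimate, use p = 0.5, giving p(1−p) = 0.25.
n = z²·p(1−p)/E² = 1.96² × 0.2500 / 0.019² = 3.8416 × 0.2500 / 0.000361 ≈ 2660.39.
Rounding up gives n = 2661.

2661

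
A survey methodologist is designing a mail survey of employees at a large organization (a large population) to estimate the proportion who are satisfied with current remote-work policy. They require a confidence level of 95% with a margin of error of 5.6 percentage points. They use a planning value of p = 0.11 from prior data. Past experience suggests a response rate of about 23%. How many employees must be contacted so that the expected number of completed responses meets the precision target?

522

For 95% confidence, z = 1.960.
Completed interviews needed: n₀ = 1.960² × 0.0979 / 0.056² ≈ 119.93 → 120.
At a 23% response rate, contacts needed = 120 / 0.23 ≈ 521.74 → 522.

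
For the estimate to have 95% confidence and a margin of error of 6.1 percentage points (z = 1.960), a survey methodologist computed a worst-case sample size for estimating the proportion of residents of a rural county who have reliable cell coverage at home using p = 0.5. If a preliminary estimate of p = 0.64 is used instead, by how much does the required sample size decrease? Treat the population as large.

21

Conservative (p = 0.5): n = 1.960² × 0.25 / 0.061² ≈ 258.10 → 259.
Using p = 0.64: p(1−p) = 0.2304, so n = 1.960² × 0.2304 / 0.061² ≈ 237.87 → 238.
Reduction: 259 − 238 = 21.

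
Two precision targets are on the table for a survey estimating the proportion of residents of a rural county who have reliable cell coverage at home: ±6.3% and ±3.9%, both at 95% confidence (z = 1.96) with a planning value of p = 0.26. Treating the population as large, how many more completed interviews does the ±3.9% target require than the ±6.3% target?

299

At ±6.3%: n = 1.96² × 0.1924 / 0.063² ≈ 186.22 → 187.
At ±3.9%: n = 1.96² × 0.1924 / 0.039² ≈ 485.95 → 486.
Additional respondents: 486 − 187 = 299.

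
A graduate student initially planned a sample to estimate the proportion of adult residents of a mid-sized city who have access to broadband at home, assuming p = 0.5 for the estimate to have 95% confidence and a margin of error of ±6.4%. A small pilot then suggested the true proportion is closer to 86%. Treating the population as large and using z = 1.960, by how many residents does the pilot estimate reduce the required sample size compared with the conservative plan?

122

Conservative (p = 0.5): n = 1.960² × 0.25 / 0.064² ≈ 234.47 → 235.
Using p = 0.86: p(1−p) = 0.1204, so n = 1.960² × 0.1204 / 0.064² ≈ 112.92 → 113.
Reduction: 235 − 113 = 122.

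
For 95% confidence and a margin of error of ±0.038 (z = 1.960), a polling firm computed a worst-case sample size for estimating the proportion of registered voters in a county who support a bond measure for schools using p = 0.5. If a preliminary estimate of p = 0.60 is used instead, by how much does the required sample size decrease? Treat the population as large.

Conservative (p = 0.5): n = 1.960² × 0.25 / 0.038² ≈ 665.10 → 666.
Using p = 0.60: p(1−p) = 0.2400, so n = 1.960² × 0.2400 / 0.038² ≈ 638.49 → 639.
Reduction: 666 − 639 = 27.

27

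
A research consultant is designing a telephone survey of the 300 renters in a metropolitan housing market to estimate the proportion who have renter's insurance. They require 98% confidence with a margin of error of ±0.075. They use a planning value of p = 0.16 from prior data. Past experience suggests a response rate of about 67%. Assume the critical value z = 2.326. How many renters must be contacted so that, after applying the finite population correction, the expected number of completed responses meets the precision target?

Completed interviews needed (unadjusted): n₀ = 2.326² × 0.1344 / 0.075² ≈ 129.27 → 130.
FPC for N = 300: n = 130 / (1 + 129/300) = 130 / 1.4300 ≈ 90.91 → 91.
At a 67% response rate, contacts needed = 91 / 0.67 ≈ 135.82 → 136.

136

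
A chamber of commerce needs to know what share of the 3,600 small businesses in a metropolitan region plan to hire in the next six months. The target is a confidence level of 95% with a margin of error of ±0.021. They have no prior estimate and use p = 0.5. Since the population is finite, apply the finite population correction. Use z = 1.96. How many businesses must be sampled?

1358

Unadjusted: n₀ = 1.96² × 0.50 × 0.50 / 0.021² ≈ 2177.78, so n₀ = 2178.
Finite population correction with N = 3,600: n = n₀ / (1 + (n₀−1)/N) = 2178 / (1 + 2177/3600) = 2178 / 1.6047 ≈ 1357.24.
Rounding up, n = 1358.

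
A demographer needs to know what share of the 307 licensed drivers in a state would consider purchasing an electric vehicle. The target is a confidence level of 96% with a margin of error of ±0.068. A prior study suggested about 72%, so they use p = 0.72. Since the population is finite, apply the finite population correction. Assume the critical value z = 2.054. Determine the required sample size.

116

Unadjusted: n₀ = 2.054² × 0.72 × 0.28 / 0.068² ≈ 183.94, so n₀ = 184.
Finite population correction with N = 307: n = n₀ / (1 + (n₀−1)/N) = 184 / (1 + 183/307) = 184 / 1.5961 ≈ 115.28.
Rounding up, n = 116.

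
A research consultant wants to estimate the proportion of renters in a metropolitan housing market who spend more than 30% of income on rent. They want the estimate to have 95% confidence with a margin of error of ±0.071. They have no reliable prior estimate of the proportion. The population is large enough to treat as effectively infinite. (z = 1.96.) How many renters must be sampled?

With no prior estimate, use p = 0.5, giving p(1−p) = 0.25.
n = z²·p(1−p)/E² = 1.96² × 0.2500 / 0.071² = 3.8416 × 0.2500 / 0.005041 ≈ 190.52.
Rounding up gives n = 191.

191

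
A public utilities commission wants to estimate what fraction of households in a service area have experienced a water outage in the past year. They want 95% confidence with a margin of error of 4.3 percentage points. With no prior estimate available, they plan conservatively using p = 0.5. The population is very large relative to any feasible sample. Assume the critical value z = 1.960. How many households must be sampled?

With p = 0.5, p(1−p) = 0.25.
n = z²·p(1−p)/E² = 1.960² × 0.2500 / 0.043² = 3.8416 × 0.2500 / 0.001849 ≈ 519.42.
Rounding up gives n = 520.

520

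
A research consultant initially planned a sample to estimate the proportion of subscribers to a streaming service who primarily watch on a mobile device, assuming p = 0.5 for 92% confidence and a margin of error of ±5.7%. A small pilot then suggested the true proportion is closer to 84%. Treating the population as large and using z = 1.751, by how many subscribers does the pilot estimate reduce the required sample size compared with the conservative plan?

Conservative (p = 0.5): n = 1.751² × 0.25 / 0.057² ≈ 235.92 → 236.
Using p = 0.84: p(1−p) = 0.1344, so n = 1.751² × 0.1344 / 0.057² ≈ 126.83 → 127.
Reduction: 236 − 127 = 109.

109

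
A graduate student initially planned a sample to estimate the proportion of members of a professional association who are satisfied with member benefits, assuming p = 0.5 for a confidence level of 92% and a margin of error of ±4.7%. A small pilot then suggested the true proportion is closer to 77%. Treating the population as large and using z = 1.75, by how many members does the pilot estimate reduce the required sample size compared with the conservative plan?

101

Conservative (p = 0.5): n = 1.75² × 0.25 / 0.047² ≈ 346.59 → 347.
Using p = 0.77: p(1−p) = 0.1771, so n = 1.75² × 0.1771 / 0.047² ≈ 245.53 → 246.
Reduction: 347 − 246 = 101.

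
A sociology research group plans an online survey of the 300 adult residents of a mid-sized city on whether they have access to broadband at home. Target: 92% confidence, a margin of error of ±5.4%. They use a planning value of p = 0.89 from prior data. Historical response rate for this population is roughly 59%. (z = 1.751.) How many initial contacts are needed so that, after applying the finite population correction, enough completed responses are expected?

131

Completed interviews needed (unadjusted): n₀ = 1.751² × 0.0979 / 0.054² ≈ 102.94 → 103.
FPC for N = 300: n = 103 / (1 + 102/300) = 103 / 1.3400 ≈ 76.87 → 77.
At a 59% response rate, contacts needed = 77 / 0.59 ≈ 130.51 → 131.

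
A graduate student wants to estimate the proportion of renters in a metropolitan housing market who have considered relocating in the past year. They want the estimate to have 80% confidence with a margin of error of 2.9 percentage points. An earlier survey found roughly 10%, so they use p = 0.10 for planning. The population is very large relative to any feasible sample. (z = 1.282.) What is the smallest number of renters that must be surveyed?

With p = 0.10, p(1−p) = 0.0900.
n = z²·p(1−p)/E² = 1.282² × 0.0900 / 0.029² = 1.6435 × 0.0900 / 0.000841 ≈ 175.88.
Rounding up gives n = 176.

176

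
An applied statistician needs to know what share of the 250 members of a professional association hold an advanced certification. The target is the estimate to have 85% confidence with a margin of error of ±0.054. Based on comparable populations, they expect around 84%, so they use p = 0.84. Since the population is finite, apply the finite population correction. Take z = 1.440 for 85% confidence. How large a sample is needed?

Unadjusted: n₀ = 1.440² × 0.84 × 0.16 / 0.054² ≈ 95.57, so n₀ = 96.
Finite population correction with N = 250: n = n₀ / (1 + (n₀−1)/N) = 96 / (1 + 95/250) = 96 / 1.3800 ≈ 69.57.
Rounding up, n = 70.

70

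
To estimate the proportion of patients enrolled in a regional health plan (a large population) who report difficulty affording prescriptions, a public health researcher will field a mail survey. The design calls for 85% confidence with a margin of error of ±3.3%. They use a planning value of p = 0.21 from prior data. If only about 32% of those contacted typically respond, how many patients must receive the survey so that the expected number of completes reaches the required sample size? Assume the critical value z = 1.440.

Completed interviews needed: n₀ = 1.440² × 0.1659 / 0.033² ≈ 315.90 → 316.
At a 32% response rate, contacts needed = 316 / 0.32 ≈ 987.50 → 988.

988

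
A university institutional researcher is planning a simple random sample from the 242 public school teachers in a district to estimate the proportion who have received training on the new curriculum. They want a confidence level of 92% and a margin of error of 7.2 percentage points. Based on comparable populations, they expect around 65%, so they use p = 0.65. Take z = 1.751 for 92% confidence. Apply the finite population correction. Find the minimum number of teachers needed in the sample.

87

Unadjusted: n₀ = 1.751² × 0.65 × 0.35 / 0.072² ≈ 134.55, so n₀ = 135.
Finite population correction with N = 242: n = n₀ / (1 + (n₀−1)/N) = 135 / (1 + 134/242) = 135 / 1.5537 ≈ 86.89.
Rounding up, n = 87.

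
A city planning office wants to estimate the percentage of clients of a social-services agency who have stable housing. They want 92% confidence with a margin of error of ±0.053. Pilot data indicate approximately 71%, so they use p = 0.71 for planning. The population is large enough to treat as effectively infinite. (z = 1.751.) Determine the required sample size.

225

With p = 0.71, p(1−p) = 0.2059.
n = z²·p(1−p)/E² = 1.751² × 0.2059 / 0.053² = 3.0660 × 0.2059 / 0.002809 ≈ 224.74.
Rounding up gives n = 225.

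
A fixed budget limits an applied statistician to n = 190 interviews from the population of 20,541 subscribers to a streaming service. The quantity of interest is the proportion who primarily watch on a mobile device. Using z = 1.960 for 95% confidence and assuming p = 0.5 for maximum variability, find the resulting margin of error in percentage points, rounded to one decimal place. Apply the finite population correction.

7.1

Finite-population factor: (N−n)/(N−1) = (20541−190)/(20541−1) = 0.9908.
SE(p̂) = √[p(1−p)/n · (N−n)/(N−1)] = √[0.2500/190 × 0.9908] = 0.03611.
E = z × SE = 1.960 × 0.03611 = 0.07077 ≈ 7.1 percentage points.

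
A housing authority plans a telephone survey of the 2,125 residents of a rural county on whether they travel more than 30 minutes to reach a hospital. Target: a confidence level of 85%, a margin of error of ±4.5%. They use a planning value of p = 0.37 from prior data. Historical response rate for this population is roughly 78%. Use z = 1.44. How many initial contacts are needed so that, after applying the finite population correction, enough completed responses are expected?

Completed interviews needed (unadjusted): n₀ = 1.44² × 0.2331 / 0.045² ≈ 238.69 → 239.
FPC for N = 2,125: n = 239 / (1 + 238/2125) = 239 / 1.1120 ≈ 214.93 → 215.
At a 78% response rate, contacts needed = 215 / 0.78 ≈ 275.64 → 276.

276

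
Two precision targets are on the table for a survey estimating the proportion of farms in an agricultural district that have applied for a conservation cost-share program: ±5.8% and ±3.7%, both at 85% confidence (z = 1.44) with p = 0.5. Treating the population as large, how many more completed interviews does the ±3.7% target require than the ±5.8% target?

At ±5.8%: n = 1.44² × 0.2500 / 0.058² ≈ 154.10 → 155.
At ±3.7%: n = 1.44² × 0.2500 / 0.037² ≈ 378.67 → 379.
Additional respondents: 379 − 155 = 224.

224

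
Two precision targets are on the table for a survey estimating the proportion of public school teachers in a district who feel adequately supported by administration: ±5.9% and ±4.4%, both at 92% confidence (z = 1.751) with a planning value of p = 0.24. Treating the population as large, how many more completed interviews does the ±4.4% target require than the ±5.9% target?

At ±5.9%: n = 1.751² × 0.1824 / 0.059² ≈ 160.65 → 161.
At ±4.4%: n = 1.751² × 0.1824 / 0.044² ≈ 288.86 → 289.
Additional respondents: 289 − 161 = 128.

128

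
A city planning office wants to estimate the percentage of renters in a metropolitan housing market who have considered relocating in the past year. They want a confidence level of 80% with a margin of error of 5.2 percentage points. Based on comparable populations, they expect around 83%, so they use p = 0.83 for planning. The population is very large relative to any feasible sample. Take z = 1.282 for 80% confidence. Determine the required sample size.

With p = 0.83, p(1−p) = 0.1411.
n = z²·p(1−p)/E² = 1.282² × 0.1411 / 0.052² = 1.6435 × 0.1411 / 0.002704 ≈ 85.76.
Rounding up gives n = 86.

86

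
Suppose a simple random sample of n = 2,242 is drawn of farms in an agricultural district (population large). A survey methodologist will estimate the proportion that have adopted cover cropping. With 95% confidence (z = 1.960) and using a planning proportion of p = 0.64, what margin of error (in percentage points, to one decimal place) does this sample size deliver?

SE(p̂) = √[p(1−p)/n] = √[0.2304/2242] = 0.01014.
E = z × SE = 1.960 × 0.01014 = 0.01987, or 2.0 percentage points.

2.0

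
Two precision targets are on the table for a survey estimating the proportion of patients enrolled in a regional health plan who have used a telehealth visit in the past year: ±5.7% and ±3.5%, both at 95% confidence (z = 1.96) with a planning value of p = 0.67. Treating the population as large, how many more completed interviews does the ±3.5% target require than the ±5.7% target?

At ±5.7%: n = 1.96² × 0.2211 / 0.057² ≈ 261.43 → 262.
At ±3.5%: n = 1.96² × 0.2211 / 0.035² ≈ 693.37 → 694.
Additional respondents: 694 − 262 = 432.

432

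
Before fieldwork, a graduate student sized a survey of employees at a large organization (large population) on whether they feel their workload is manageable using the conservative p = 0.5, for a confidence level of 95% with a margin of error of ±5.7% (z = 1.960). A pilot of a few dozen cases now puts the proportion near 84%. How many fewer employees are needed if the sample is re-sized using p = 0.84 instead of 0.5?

Conservative (p = 0.5): n = 1.960² × 0.25 / 0.057² ≈ 295.60 → 296.
Using p = 0.84: p(1−p) = 0.1344, so n = 1.960² × 0.1344 / 0.057² ≈ 158.91 → 159.
Reduction: 296 − 159 = 137.

137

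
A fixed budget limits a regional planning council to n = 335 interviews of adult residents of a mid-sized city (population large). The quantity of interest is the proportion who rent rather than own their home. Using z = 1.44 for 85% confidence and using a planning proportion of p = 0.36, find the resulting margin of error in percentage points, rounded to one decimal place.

3.8

SE(p̂) = √[p(1−p)/n] = √[0.2304/335] = 0.02623.
E = z × SE = 1.44 × 0.02623 = 0.03776, or 3.8 percentage points.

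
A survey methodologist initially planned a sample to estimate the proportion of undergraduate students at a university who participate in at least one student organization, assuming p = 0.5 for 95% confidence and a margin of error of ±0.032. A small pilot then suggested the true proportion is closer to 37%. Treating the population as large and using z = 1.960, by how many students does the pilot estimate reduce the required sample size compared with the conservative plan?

Conservative (p = 0.5): n = 1.960² × 0.25 / 0.032² ≈ 937.89 → 938.
Using p = 0.37: p(1−p) = 0.2331, so n = 1.960² × 0.2331 / 0.032² ≈ 874.49 → 875.
Reduction: 938 − 875 = 63.

63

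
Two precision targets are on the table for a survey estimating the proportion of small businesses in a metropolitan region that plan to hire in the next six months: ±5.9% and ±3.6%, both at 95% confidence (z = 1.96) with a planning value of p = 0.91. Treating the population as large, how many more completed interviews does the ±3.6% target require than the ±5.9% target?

152

At ±5.9%: n = 1.96² × 0.0819 / 0.059² ≈ 90.38 → 91.
At ±3.6%: n = 1.96² × 0.0819 / 0.036² ≈ 242.77 → 243.
Additional respondents: 243 − 91 = 152.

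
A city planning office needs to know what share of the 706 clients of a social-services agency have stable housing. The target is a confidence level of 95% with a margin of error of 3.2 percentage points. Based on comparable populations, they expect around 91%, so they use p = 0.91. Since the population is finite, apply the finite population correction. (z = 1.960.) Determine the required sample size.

Unadjusted: n₀ = 1.960² × 0.91 × 0.09 / 0.032² ≈ 307.25, so n₀ = 308.
Finite population correction with N = 706: n = n₀ / (1 + (n₀−1)/N) = 308 / (1 + 307/706) = 308 / 1.4348 ≈ 214.66.
Rounding up, n = 215.

215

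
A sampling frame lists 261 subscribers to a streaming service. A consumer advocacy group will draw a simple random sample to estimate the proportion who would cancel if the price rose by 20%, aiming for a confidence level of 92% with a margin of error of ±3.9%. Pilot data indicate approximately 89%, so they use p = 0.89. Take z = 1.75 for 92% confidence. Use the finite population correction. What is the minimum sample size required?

113

Unadjusted: n₀ = 1.75² × 0.89 × 0.11 / 0.039² ≈ 197.12, so n₀ = 198.
Finite population correction with N = 261: n = n₀ / (1 + (n₀−1)/N) = 198 / (1 + 197/261) = 198 / 1.7548 ≈ 112.83.
Rounding up, n = 113.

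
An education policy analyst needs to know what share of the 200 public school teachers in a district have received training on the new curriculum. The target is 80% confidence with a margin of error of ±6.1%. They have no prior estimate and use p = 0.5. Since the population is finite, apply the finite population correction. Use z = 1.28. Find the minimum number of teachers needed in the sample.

72

Unadjusted: n₀ = 1.28² × 0.50 × 0.50 / 0.061² ≈ 110.08, so n₀ = 111.
Finite population correction with N = 200: n = n₀ / (1 + (n₀−1)/N) = 111 / (1 + 110/200) = 111 / 1.5500 ≈ 71.61.
Rounding up, n = 72.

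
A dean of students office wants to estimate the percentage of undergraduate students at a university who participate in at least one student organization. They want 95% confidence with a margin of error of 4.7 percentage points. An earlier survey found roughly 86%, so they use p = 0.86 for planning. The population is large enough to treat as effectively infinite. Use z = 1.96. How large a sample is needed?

With p = 0.86, p(1−p) = 0.1204.
n = z²·p(1−p)/E² = 1.96² × 0.1204 / 0.047² = 3.8416 × 0.1204 / 0.002209 ≈ 209.38.
Rounding up gives n = 210.

210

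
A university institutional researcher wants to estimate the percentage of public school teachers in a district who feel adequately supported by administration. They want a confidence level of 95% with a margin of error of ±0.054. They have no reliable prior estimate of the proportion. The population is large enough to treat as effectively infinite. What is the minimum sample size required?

For 95% confidence, z = 1.960.
With no prior estimate, use p = 0.5, giving p(1−p) = 0.25.
n = z²·p(1−p)/E² = 1.960² × 0.2500 / 0.054² = 3.8416 × 0.2500 / 0.002916 ≈ 329.36.
Rounding up gives n = 330.

330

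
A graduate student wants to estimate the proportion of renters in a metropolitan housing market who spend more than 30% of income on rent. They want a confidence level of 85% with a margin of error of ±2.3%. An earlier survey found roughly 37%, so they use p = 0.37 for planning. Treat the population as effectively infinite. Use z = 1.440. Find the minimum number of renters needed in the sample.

With p = 0.37, p(1−p) = 0.2331.
n = z²·p(1−p)/E² = 1.440² × 0.2331 / 0.023² = 2.0736 × 0.2331 / 0.000529 ≈ 913.72.
Rounding up gives n = 914.

914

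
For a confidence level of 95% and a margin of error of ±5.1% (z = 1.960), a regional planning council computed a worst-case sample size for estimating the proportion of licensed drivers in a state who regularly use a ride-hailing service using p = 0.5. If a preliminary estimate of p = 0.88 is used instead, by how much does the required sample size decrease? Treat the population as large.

Conservative (p = 0.5): n = 1.960² × 0.25 / 0.051² ≈ 369.24 → 370.
Using p = 0.88: p(1−p) = 0.1056, so n = 1.960² × 0.1056 / 0.051² ≈ 155.97 → 156.
Reduction: 370 − 156 = 214.

214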